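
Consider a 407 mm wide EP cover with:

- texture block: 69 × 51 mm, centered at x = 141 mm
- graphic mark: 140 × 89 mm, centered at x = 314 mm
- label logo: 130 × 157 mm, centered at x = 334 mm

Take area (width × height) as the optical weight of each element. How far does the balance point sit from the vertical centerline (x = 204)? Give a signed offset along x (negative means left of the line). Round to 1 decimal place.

Taking area as weight: texture block 69·51 = 3519, graphic mark 140·89 = 12460, label logo 130·157 = 20410. Sum 36389.
Σw·x = 3519·141 + 12460·314 + 20410·334 = 11225559, so x̄ = 11225559/36389 ≈ 308.49.
Difference: 308.49 − 204 ≈ 104.49.

≈ 104.5 mm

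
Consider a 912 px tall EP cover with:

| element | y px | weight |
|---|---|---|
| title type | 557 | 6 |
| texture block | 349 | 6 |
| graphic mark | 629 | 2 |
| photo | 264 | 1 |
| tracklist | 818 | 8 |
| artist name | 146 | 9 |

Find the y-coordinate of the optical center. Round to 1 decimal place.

y ≈ 463.0

Total weight = 6 + 6 + 2 + 1 + 8 + 9 = 32.
y: moment 14816 / weight 32 ≈ 463.00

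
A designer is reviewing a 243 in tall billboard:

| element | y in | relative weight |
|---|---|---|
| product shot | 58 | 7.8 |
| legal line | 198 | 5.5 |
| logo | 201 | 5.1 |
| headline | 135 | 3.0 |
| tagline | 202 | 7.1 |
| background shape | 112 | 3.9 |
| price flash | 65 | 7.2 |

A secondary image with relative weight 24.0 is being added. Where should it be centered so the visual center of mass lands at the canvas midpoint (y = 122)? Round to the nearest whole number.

With the secondary image, Σw becomes 7.8 + 5.5 + 5.1 + 3.0 + 7.1 + 3.9 + 7.2 + 24.0 = 63.6.
y: target moment 63.6×122 = 7759.2; current 7.8·58 + 5.5·198 + 5.1·201 + 3.0·135 + 7.1·202 + 3.9·112 + 7.2·65 = 5310.5; the secondary image supplies 2448.7, so y = 2448.7/24.0 ≈ 102.03.

y ≈ 102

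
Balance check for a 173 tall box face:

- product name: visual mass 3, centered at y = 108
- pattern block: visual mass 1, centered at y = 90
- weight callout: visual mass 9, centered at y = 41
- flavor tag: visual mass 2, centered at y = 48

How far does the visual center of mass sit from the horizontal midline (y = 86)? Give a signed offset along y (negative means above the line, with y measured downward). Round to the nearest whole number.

Weights sum to 3 + 1 + 9 + 2 = 15.
y: (3·108 + 1·90 + 9·41 + 2·48) / 15 = 879 / 15 ≈ 58.60
Difference: 58.60 − 86 ≈ -27.40.

≈ -27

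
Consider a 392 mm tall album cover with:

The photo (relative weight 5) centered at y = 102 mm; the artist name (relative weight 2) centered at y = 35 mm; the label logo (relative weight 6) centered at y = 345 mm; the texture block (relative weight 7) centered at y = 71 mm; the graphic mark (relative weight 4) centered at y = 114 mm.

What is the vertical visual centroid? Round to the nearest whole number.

Σw = 5 + 2 + 6 + 7 + 4 = 24.
y: (5·102 + 2·35 + 6·345 + 7·71 + 4·114) / 24 = 3603 / 24 ≈ 150.12

y ≈ 150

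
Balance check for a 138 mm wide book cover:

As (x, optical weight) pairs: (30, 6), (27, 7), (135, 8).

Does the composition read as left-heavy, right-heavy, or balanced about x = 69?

balanced

Total weight = 6 + 7 + 8 = 21.
Σw·x = 6·30 + 7·27 + 8·135 = 1449, so x̄ = 1449/21 ≈ 69.00.
69.00 = 69 exactly: balanced.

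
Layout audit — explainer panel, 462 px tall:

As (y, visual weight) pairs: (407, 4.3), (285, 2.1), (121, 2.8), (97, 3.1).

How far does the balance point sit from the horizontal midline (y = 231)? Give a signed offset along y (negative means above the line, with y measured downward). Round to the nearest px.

≈ 12 px

Σw = 4.3 + 2.1 + 2.8 + 3.1 = 12.3.
y: (4.3·407 + 2.1·285 + 2.8·121 + 3.1·97) / 12.3 = 2988.1 / 12.3 ≈ 242.93
Against y = 231, that's 242.93 − 231 = 11.93.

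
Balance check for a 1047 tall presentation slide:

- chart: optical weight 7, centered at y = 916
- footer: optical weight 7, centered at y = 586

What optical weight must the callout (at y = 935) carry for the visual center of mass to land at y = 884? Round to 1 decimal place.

Known weights sum to 7 + 7 = 14; their moment is 7·916 + 7·586 = 10514.
Balance at y = 884 requires (10514 + w·935) / (14 + w) = 884.
So w = (884·14 − 10514)/(935 − 884) = 1862/51 ≈ 36.51.

w ≈ 36.5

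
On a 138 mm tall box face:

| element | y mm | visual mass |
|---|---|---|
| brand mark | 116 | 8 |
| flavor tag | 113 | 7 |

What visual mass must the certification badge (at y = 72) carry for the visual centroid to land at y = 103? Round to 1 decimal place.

w ≈ 5.6

Known weights sum to 8 + 7 = 15; their moment is 8·116 + 7·113 = 1719.
Set Σw·y/Σw = 103: (1719 + 72w) = 103·(15 + w).
Solving: w = (103·15 − 1719) / (72 − 103) = -174 / -31 ≈ 5.61.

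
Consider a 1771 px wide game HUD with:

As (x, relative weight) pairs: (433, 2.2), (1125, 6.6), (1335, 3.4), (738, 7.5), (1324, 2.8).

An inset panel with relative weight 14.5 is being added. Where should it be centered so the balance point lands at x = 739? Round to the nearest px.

x ≈ 358

New total weight: (2.2 + 6.6 + 3.4 + 7.5 + 2.8) + 14.5 = 37.0.
Along x: (22158.8 + 14.5·x) / 37.0 = 739 (existing moment 2.2·433 + 6.6·1125 + 3.4·1335 + 7.5·738 + 2.8·1324 = 22158.8) ⇒ x = (27343.0 − 22158.8) / 14.5 ≈ 357.53.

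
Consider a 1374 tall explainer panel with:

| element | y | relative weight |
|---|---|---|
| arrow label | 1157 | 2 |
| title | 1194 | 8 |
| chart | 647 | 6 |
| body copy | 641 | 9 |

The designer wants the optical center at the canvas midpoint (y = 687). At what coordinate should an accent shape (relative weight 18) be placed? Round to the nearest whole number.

After adding the accent shape, total weight = 2 + 8 + 6 + 9 + 18 = 43.
y: target moment 43×687 = 29541; current 2·1157 + 8·1194 + 6·647 + 9·641 = 21517; the accent shape supplies 8024, so y = 8024/18 ≈ 445.78.

y ≈ 446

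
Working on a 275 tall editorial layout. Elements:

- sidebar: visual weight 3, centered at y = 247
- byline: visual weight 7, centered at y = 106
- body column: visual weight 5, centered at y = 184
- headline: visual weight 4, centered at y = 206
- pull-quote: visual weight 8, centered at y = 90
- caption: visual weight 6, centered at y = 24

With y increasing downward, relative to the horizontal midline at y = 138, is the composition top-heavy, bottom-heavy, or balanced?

top-heavy

Weights sum to 3 + 7 + 5 + 4 + 8 + 6 = 33.
y-moment: 3·247 + 7·106 + 5·184 + 4·206 + 8·90 + 6·24 = 4091; centroid 4091/33 ≈ 123.97.
124.0 vs midline 138 → top-heavy.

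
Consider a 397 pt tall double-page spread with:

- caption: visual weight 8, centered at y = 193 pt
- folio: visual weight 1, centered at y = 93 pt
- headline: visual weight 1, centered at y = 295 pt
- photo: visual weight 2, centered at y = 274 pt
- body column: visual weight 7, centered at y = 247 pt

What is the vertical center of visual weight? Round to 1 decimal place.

Weights sum to 8 + 1 + 1 + 2 + 7 = 19.
y: (8·193 + 1·93 + 1·295 + 2·274 + 7·247) / 19 = 4209 / 19 ≈ 221.53

y ≈ 221.5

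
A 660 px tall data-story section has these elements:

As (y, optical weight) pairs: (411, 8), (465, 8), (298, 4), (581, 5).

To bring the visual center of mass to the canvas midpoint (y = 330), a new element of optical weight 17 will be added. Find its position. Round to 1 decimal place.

y ≈ 162.1

After adding the new element, total weight = 8 + 8 + 4 + 5 + 17 = 42.
Along y: (11105 + 17·y) / 42 = 330 (existing moment 8·411 + 8·465 + 4·298 + 5·581 = 11105) ⇒ y = (13860 − 11105) / 17 ≈ 162.06.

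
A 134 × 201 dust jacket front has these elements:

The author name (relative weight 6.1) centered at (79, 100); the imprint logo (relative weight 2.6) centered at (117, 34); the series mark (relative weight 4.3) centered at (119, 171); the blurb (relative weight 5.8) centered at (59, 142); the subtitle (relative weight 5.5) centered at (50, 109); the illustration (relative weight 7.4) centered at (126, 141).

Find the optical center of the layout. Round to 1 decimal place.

(89.8, 123.0)

Weights sum to 6.1 + 2.6 + 4.3 + 5.8 + 5.5 + 7.4 = 31.7.
Σw·x = 2847.4; x̄ = 2847.4/31.7 ≈ 89.82.
y: moment 3900.2 / weight 31.7 ≈ 123.03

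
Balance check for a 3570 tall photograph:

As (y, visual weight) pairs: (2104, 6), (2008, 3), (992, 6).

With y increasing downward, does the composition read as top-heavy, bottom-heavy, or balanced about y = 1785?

top-heavy

Total weight = 6 + 3 + 6 = 15.
Σw·y = 6·2104 + 3·2008 + 6·992 = 24600, so ȳ = 24600/15 ≈ 1640.00.
1640.0 vs midline 1785 → top-heavy.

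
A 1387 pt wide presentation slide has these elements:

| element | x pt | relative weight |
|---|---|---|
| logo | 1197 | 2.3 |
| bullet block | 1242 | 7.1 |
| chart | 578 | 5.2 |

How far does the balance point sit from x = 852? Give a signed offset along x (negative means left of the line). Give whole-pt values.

Σw = 2.3 + 7.1 + 5.2 = 14.6.
x-moment: 2.3·1197 + 7.1·1242 + 5.2·578 = 14576.9; centroid 14576.9/14.6 ≈ 998.42.
Offset from x = 852: 998.42 − 852 ≈ 146.42.

≈ 146 pt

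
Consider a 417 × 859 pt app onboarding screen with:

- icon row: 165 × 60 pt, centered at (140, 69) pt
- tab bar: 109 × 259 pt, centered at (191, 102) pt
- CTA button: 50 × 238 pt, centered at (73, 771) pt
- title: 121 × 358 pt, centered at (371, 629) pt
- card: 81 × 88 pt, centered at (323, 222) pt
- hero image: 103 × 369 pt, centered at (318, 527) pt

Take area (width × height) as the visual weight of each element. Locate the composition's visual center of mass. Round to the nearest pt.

Taking area as weight: icon row 165·60 = 9900, tab bar 109·259 = 28231, CTA button 50·238 = 11900, title 121·358 = 43318, card 81·88 = 7128, hero image 103·369 = 38007. Sum 138484.
x: moment 38106369 / weight 138484 ≈ 275.17
y: moment 61596689 / weight 138484 ≈ 444.79

(275, 445)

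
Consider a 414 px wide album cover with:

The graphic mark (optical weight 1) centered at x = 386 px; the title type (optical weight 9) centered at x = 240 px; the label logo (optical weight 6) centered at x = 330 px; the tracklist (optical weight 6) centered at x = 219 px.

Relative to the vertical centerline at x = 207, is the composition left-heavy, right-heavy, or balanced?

right-heavy

Σw = 1 + 9 + 6 + 6 = 22.
Σw·x = 1·386 + 9·240 + 6·330 + 6·219 = 5840, so x̄ = 5840/22 ≈ 265.45.
265.5 lies right of the midline 207, so the layout is right-heavy.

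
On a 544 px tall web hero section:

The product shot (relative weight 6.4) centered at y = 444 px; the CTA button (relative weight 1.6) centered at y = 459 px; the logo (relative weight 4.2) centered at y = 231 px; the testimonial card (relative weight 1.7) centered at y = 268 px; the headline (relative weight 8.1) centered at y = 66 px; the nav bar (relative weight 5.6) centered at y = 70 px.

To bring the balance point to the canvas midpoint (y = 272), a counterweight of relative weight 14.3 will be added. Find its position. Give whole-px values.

With the counterweight, Σw becomes 6.4 + 1.6 + 4.2 + 1.7 + 8.1 + 5.6 + 14.3 = 41.9.
y: need Σw·y = 41.9·272 = 11396.8. Existing = 6.4·444 + 1.6·459 + 4.2·231 + 1.7·268 + 8.1·66 + 5.6·70 = 5928.4. Remainder 5468.4 / 14.3 ≈ 382.41.

y ≈ 382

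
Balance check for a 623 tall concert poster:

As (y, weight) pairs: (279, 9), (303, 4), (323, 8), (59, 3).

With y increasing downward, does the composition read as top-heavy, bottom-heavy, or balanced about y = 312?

Σw = 9 + 4 + 8 + 3 = 24.
y-moment: 9·279 + 4·303 + 8·323 + 3·59 = 6484; centroid 6484/24 ≈ 270.17.
270.2 vs midline 312 → top-heavy.

top-heavy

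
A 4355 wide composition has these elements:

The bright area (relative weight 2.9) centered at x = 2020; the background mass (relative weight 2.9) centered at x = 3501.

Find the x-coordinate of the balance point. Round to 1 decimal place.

Weights sum to 2.9 + 2.9 = 5.8.
x: (2.9·2020 + 2.9·3501) / 5.8 = 16010.9 / 5.8 ≈ 2760.50

x ≈ 2760.5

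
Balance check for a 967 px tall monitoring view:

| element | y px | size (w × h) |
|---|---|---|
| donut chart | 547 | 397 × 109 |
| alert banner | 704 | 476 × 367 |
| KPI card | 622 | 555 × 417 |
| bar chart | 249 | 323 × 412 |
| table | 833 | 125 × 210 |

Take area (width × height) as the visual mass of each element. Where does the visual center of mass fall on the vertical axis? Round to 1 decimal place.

Taking area as weight: donut chart 397·109 = 43273, alert banner 476·367 = 174692, KPI card 555·417 = 231435, bar chart 323·412 = 133076, table 125·210 = 26250. Sum 608726.
y: (43273·547 + 174692·704 + 231435·622 + 133076·249 + 26250·833) / 608726 = 345608243 / 608726 ≈ 567.76

y ≈ 567.8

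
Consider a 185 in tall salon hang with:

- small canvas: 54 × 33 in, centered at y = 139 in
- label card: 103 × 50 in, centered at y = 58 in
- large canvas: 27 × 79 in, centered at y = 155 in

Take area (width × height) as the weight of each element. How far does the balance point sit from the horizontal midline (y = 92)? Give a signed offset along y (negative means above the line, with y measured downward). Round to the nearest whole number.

≈ 5 in

Taking area as weight: small canvas 54·33 = 1782, label card 103·50 = 5150, large canvas 27·79 = 2133. Sum 9065.
y-moment: 1782·139 + 5150·58 + 2133·155 = 877013; centroid 877013/9065 ≈ 96.75.
Offset from y = 92: 96.75 − 92 ≈ 4.75.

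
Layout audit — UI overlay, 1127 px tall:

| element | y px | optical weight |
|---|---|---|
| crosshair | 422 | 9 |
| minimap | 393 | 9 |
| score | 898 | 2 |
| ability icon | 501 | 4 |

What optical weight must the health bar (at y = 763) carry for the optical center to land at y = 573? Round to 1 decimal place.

w ≈ 13.8

Existing Σw = 24 (9 + 9 + 2 + 4); existing moment 9·422 + 9·393 + 2·898 + 4·501 = 11135.
Balance at y = 573 requires (11135 + w·763) / (24 + w) = 573.
Solving: w = (573·24 − 11135) / (763 − 573) = 2617 / 190 ≈ 13.77.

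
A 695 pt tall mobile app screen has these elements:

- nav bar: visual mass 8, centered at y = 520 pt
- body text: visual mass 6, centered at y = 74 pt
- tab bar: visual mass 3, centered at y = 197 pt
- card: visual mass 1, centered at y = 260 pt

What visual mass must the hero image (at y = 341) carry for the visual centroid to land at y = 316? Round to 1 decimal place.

Existing Σw = 18 (8 + 6 + 3 + 1); existing moment 8·520 + 6·74 + 3·197 + 1·260 = 5455.
Set Σw·y/Σw = 316: (5455 + 341w) = 316·(18 + w).
Solving: w = (316·18 − 5455) / (341 − 316) = 233 / 25 ≈ 9.32.

w ≈ 9.3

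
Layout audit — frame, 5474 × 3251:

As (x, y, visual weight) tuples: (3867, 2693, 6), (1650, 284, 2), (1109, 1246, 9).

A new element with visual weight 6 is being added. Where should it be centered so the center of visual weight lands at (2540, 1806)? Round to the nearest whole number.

After adding the new element, total weight = 6 + 2 + 9 + 6 = 23.
x: need Σw·x = 23·2540 = 58420. Existing = 6·3867 + 2·1650 + 9·1109 = 36483. Remainder 21937 / 6 ≈ 3656.17.
y: need Σw·y = 23·1806 = 41538. Existing = 6·2693 + 2·284 + 9·1246 = 27940. Remainder 13598 / 6 ≈ 2266.33.

(3656, 2266)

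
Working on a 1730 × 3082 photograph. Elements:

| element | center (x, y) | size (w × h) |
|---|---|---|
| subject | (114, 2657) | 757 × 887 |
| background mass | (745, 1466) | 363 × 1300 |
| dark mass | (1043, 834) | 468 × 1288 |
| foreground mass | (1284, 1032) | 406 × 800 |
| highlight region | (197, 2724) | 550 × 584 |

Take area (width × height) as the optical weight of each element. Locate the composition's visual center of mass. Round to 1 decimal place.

Areas: subject 757·887 = 671459, background mass 363·1300 = 471900, dark mass 468·1288 = 602784, foreground mass 406·800 = 324800, highlight region 550·584 = 321200. Total weight = 2392143.
x: (671459·114 + 471900·745 + 602784·1043 + 324800·1284 + 321200·197) / 2392143 = 1537135138 / 2392143 ≈ 642.58
y: (671459·2657 + 471900·1466 + 602784·834 + 324800·1032 + 321200·2724) / 2392143 = 4188736219 / 2392143 ≈ 1751.04

(642.6, 1751.0)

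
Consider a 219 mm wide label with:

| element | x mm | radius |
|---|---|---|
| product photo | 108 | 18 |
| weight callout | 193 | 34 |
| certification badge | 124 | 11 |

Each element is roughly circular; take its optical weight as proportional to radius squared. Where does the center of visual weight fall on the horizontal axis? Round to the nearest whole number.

r² weights: product photo 18² = 324, weight callout 34² = 1156, certification badge 11² = 121. Total = 1601.
Σw·x = 324·108 + 1156·193 + 121·124 = 273104, so x̄ = 273104/1601 ≈ 170.58.

x ≈ 171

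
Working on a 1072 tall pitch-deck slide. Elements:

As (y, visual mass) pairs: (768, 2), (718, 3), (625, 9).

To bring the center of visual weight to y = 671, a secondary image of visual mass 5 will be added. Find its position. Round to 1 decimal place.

y ≈ 686.8

With the secondary image, Σw becomes 2 + 3 + 9 + 5 = 19.
Along y: (9315 + 5·y) / 19 = 671 (existing moment 2·768 + 3·718 + 9·625 = 9315) ⇒ y = (12749 − 9315) / 5 ≈ 686.80.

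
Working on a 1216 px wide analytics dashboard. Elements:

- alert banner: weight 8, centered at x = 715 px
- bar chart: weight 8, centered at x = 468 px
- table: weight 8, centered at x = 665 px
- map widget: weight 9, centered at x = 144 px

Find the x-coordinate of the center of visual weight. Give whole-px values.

Total weight = 8 + 8 + 8 + 9 = 33.
x: (8·715 + 8·468 + 8·665 + 9·144) / 33 = 16080 / 33 ≈ 487.27

x ≈ 487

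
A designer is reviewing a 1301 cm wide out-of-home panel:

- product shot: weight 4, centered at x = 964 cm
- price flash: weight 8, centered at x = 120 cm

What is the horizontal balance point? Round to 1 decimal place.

x ≈ 401.3

Total weight = 4 + 8 = 12.
Σw·x = 4·964 + 8·120 = 4816, so x̄ = 4816/12 ≈ 401.33.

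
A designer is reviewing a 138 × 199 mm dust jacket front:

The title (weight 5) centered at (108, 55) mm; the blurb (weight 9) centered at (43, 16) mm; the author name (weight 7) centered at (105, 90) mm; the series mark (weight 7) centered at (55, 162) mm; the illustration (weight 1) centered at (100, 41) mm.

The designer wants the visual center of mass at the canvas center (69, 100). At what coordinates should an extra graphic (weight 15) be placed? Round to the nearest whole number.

(59, 145)

After adding the extra graphic, total weight = 5 + 9 + 7 + 7 + 1 + 15 = 44.
Along x: (2147 + 15·x) / 44 = 69 (existing moment 5·108 + 9·43 + 7·105 + 7·55 + 1·100 = 2147) ⇒ x = (3036 − 2147) / 15 ≈ 59.27.
Along y: (2224 + 15·y) / 44 = 100 (existing moment 5·55 + 9·16 + 7·90 + 7·162 + 1·41 = 2224) ⇒ y = (4400 − 2224) / 15 ≈ 145.07.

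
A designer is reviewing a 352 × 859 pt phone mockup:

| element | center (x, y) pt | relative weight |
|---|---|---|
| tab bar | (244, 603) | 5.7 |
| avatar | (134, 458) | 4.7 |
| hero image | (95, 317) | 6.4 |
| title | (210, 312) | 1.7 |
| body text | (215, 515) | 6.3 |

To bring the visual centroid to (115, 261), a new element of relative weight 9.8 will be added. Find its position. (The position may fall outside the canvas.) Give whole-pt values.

With the new element, Σw becomes 5.7 + 4.7 + 6.4 + 1.7 + 6.3 + 9.8 = 34.6.
x: need Σw·x = 34.6·115 = 3979.0. Existing = 5.7·244 + 4.7·134 + 6.4·95 + 1.7·210 + 6.3·215 = 4340.1. Remainder -361.1 / 9.8 ≈ -36.85.
y: need Σw·y = 34.6·261 = 9030.6. Existing = 5.7·603 + 4.7·458 + 6.4·317 + 1.7·312 + 6.3·515 = 11393.4. Remainder -2362.8 / 9.8 ≈ -241.10.

(-37, -241)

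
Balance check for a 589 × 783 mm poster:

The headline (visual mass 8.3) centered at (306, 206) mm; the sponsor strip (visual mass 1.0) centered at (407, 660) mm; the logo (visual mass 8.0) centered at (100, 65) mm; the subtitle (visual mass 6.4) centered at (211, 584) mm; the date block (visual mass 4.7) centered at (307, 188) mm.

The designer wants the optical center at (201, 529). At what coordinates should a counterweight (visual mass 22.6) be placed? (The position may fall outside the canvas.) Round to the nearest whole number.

(164, 861)

With the counterweight, Σw becomes 8.3 + 1.0 + 8.0 + 6.4 + 4.7 + 22.6 = 51.0.
x: target moment 51.0×201 = 10251.0; current 8.3·306 + 1.0·407 + 8.0·100 + 6.4·211 + 4.7·307 = 6540.1; the counterweight supplies 3710.9, so x = 3710.9/22.6 ≈ 164.20.
y: target moment 51.0×529 = 26979.0; current 8.3·206 + 1.0·660 + 8.0·65 + 6.4·584 + 4.7·188 = 7511.0; the counterweight supplies 19468.0, so y = 19468.0/22.6 ≈ 861.42.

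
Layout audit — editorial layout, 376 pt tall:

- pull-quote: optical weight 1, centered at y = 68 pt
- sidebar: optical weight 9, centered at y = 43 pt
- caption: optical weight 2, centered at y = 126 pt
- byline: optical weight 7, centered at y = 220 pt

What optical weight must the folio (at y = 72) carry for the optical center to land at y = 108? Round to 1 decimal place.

Known weights sum to 1 + 9 + 2 + 7 = 19; their moment is 1·68 + 9·43 + 2·126 + 7·220 = 2247.
Set Σw·y/Σw = 108: (2247 + 72w) = 108·(19 + w).
Rearranging, w·(72 − 108) = 108·19 − 2247 = -195, so w ≈ -195/-36 = 5.42.

w ≈ 5.4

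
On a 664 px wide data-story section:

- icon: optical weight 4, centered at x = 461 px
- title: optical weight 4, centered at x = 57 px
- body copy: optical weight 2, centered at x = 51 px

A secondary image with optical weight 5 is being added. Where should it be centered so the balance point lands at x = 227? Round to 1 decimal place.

x ≈ 246.2

New total weight: (4 + 4 + 2) + 5 = 15.
x: target moment 15×227 = 3405; current 4·461 + 4·57 + 2·51 = 2174; the secondary image supplies 1231, so x = 1231/5 ≈ 246.20.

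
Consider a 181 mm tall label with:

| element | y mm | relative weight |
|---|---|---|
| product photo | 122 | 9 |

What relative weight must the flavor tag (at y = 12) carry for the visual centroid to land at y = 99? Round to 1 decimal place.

w ≈ 2.4

The single fixed element contributes weight 9, moment 9·122 = 1098.
Balance at y = 99 requires (1098 + w·12) / (9 + w) = 99.
Solving: w = (99·9 − 1098) / (12 − 99) = -207 / -87 ≈ 2.38.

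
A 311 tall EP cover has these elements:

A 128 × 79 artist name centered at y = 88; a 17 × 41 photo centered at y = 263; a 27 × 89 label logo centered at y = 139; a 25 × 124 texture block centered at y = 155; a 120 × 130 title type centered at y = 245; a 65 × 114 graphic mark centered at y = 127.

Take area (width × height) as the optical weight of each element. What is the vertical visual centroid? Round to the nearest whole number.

y ≈ 169

Areas: artist name 128·79 = 10112, photo 17·41 = 697, label logo 27·89 = 2403, texture block 25·124 = 3100, title type 120·130 = 15600, graphic mark 65·114 = 7410. Total weight = 39322.
y: (10112·88 + 697·263 + 2403·139 + 3100·155 + 15600·245 + 7410·127) / 39322 = 6650754 / 39322 ≈ 169.14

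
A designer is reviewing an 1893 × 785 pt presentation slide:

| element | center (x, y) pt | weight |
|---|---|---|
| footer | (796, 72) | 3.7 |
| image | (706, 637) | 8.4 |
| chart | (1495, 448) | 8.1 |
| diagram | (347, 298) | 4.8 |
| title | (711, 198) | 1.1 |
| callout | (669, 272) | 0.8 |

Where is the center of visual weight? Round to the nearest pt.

Σw = 3.7 + 8.4 + 8.1 + 4.8 + 1.1 + 0.8 = 26.9.
x: moment 23968.0 / weight 26.9 ≈ 891.00
Σw·y = 11111.8; ȳ = 11111.8/26.9 ≈ 413.08.

(891, 413)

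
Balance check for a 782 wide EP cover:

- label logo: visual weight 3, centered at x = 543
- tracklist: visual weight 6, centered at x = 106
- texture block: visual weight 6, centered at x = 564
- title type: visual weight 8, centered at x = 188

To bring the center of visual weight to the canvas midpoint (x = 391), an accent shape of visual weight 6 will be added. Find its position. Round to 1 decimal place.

With the accent shape, Σw becomes 3 + 6 + 6 + 8 + 6 = 29.
x: target moment 29×391 = 11339; current 3·543 + 6·106 + 6·564 + 8·188 = 7153; the accent shape supplies 4186, so x = 4186/6 ≈ 697.67.

x ≈ 697.7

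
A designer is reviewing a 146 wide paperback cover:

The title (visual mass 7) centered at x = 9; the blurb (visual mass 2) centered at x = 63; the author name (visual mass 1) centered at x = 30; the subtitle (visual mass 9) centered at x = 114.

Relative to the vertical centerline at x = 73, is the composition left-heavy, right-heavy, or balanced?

Total weight = 7 + 2 + 1 + 9 = 19.
x: (7·9 + 2·63 + 1·30 + 9·114) / 19 = 1245 / 19 ≈ 65.53
Since 65.5 is left of 73, the composition reads left-heavy.

left-heavy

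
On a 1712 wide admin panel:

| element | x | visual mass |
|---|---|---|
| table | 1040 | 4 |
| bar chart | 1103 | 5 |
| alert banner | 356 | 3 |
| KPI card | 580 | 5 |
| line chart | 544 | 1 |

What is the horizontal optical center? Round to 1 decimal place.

x ≈ 788.2

Total weight = 4 + 5 + 3 + 5 + 1 = 18.
x-moment: 4·1040 + 5·1103 + 3·356 + 5·580 + 1·544 = 14187; centroid 14187/18 ≈ 788.17.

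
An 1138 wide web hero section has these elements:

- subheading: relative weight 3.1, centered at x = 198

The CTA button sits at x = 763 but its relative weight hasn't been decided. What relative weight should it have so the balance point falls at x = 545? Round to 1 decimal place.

Known: weight 3.1 with moment 3.1·198 = 613.8.
Balance at x = 545 requires (613.8 + w·763) / (3.1 + w) = 545.
Rearranging, w·(763 − 545) = 545·3.1 − 613.8 = 1075.7, so w ≈ 1075.7/218 = 4.93.

w ≈ 4.9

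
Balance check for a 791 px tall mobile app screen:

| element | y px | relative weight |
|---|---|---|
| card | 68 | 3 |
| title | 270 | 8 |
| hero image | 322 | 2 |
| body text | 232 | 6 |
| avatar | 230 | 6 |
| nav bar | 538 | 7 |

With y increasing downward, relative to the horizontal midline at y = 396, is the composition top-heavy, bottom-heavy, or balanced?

Weights sum to 3 + 8 + 2 + 6 + 6 + 7 = 32.
y: moment 9546 / weight 32 ≈ 298.31
Since 298.3 is above (smaller y than) 396, the composition reads top-heavy.

top-heavy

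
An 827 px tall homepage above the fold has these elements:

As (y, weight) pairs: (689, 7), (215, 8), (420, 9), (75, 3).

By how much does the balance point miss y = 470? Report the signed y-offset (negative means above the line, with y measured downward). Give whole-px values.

Σw = 7 + 8 + 9 + 3 = 27.
Σw·y = 7·689 + 8·215 + 9·420 + 3·75 = 10548, so ȳ = 10548/27 ≈ 390.67.
Offset from y = 470: 390.67 − 470 ≈ -79.33.

≈ -79 px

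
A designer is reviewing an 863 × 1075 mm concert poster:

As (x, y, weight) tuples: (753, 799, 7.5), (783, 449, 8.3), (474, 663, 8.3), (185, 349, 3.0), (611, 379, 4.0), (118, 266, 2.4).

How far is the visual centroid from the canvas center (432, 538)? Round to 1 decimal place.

Σw = 7.5 + 8.3 + 8.3 + 3.0 + 4.0 + 2.4 = 33.5.
Σw·x = 19362.8; x̄ = 19362.8/33.5 ≈ 577.99.
Σw·y = 18423.5; ȳ = 18423.5/33.5 ≈ 549.96.
Relative to (432, 538): Δ = (145.99, 11.96); |Δ| = √(145.99² + 11.96²) ≈ 146.48.

≈ 146.5 mm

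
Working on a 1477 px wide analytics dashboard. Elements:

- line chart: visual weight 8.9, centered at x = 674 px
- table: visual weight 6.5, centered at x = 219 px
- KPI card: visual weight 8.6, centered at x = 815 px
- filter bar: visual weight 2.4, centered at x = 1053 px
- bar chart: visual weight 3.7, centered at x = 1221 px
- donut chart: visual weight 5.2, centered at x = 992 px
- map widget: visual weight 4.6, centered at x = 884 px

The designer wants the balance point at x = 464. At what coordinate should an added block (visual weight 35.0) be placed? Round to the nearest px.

x ≈ 116

After adding the added block, total weight = 8.9 + 6.5 + 8.6 + 2.4 + 3.7 + 5.2 + 4.6 + 35.0 = 74.9.
x: target moment 74.9×464 = 34753.6; current 8.9·674 + 6.5·219 + 8.6·815 + 2.4·1053 + 3.7·1221 + 5.2·992 + 4.6·884 = 30700.8; the added block supplies 4052.8, so x = 4052.8/35.0 ≈ 115.79.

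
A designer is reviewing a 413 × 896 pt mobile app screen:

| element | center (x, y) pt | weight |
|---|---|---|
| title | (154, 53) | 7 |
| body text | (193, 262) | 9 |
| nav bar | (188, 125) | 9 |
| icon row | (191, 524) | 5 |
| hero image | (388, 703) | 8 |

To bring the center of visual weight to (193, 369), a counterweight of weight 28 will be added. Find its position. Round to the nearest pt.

With the counterweight, Σw becomes 7 + 9 + 9 + 5 + 8 + 28 = 66.
x: need Σw·x = 66·193 = 12738. Existing = 7·154 + 9·193 + 9·188 + 5·191 + 8·388 = 8566. Remainder 4172 / 28 ≈ 149.00.
y: need Σw·y = 66·369 = 24354. Existing = 7·53 + 9·262 + 9·125 + 5·524 + 8·703 = 12098. Remainder 12256 / 28 ≈ 437.71.

(149, 438)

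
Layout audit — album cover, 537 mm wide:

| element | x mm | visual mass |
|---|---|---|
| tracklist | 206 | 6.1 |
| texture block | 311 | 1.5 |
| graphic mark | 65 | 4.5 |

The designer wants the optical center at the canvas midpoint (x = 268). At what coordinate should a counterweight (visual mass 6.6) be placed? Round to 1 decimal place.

After adding the counterweight, total weight = 6.1 + 1.5 + 4.5 + 6.6 = 18.7.
Along x: (2015.6 + 6.6·x) / 18.7 = 268 (existing moment 6.1·206 + 1.5·311 + 4.5·65 = 2015.6) ⇒ x = (5011.6 − 2015.6) / 6.6 ≈ 453.94.

x ≈ 453.9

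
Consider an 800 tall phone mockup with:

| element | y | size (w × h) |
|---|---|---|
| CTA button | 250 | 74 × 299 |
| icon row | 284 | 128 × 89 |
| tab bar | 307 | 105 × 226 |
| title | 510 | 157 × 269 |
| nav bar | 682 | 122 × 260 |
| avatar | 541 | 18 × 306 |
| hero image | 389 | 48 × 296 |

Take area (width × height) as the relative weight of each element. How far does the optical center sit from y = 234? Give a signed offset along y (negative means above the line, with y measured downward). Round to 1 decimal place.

Areas: CTA button 74·299 = 22126, icon row 128·89 = 11392, tab bar 105·226 = 23730, title 157·269 = 42233, nav bar 122·260 = 31720, avatar 18·306 = 5508, hero image 48·296 = 14208. Total weight = 150917.
Σw·y = 67730548; ȳ = 67730548/150917 ≈ 448.79.
Against y = 234, that's 448.79 − 234 = 214.79.

≈ 214.8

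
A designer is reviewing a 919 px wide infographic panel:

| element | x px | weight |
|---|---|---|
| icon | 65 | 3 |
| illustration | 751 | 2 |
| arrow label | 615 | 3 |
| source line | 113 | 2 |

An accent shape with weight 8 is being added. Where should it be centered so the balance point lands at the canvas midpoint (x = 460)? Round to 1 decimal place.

x ≈ 564.0

After adding the accent shape, total weight = 3 + 2 + 3 + 2 + 8 = 18.
x: need Σw·x = 18·460 = 8280. Existing = 3·65 + 2·751 + 3·615 + 2·113 = 3768. Remainder 4512 / 8 ≈ 564.00.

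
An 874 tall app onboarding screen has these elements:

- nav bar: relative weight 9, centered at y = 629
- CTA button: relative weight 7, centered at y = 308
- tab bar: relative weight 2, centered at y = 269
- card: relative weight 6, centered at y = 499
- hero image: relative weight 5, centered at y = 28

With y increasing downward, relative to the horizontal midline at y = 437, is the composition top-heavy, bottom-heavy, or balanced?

Σw = 9 + 7 + 2 + 6 + 5 = 29.
y-moment: 9·629 + 7·308 + 2·269 + 6·499 + 5·28 = 11489; centroid 11489/29 ≈ 396.17.
Since 396.2 is above (smaller y than) 437, the composition reads top-heavy.

top-heavy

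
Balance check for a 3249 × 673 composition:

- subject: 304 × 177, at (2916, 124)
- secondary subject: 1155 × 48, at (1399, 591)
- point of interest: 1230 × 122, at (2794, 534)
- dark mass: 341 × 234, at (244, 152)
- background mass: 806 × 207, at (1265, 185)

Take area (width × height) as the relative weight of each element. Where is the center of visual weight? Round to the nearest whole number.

Areas → weights: subject 304·177 = 53808, secondary subject 1155·48 = 55440, point of interest 1230·122 = 150060, dark mass 341·234 = 79794, background mass 806·207 = 166842; Σw = 505944.
Σw·x = 53808·2916 + 55440·1399 + 150060·2794 + 79794·244 + 166842·1265 = 884257194, so x̄ = 884257194/505944 ≈ 1747.74.
Σw·y = 53808·124 + 55440·591 + 150060·534 + 79794·152 + 166842·185 = 162563730, so ȳ = 162563730/505944 ≈ 321.31.

(1748, 321)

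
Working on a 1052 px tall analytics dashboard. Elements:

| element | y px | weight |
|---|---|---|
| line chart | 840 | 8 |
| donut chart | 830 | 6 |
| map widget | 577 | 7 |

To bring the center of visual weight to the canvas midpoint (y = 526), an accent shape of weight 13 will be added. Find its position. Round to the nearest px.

y ≈ 165

New total weight: (8 + 6 + 7) + 13 = 34.
y: target moment 34×526 = 17884; current 8·840 + 6·830 + 7·577 = 15739; the accent shape supplies 2145, so y = 2145/13 ≈ 165.00.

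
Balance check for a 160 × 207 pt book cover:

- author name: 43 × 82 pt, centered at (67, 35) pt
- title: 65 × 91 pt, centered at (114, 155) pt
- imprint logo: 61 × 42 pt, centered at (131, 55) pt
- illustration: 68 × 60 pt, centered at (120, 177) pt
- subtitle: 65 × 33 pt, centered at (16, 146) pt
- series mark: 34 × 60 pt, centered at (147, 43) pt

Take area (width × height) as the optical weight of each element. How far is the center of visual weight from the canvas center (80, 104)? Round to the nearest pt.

≈ 24 pt

Areas → weights: author name 43·82 = 3526, title 65·91 = 5915, imprint logo 61·42 = 2562, illustration 68·60 = 4080, subtitle 65·33 = 2145, series mark 34·60 = 2040; Σw = 20268.
x: moment 2069974 / weight 20268 ≈ 102.13
Σw·y = 2304195; ȳ = 2304195/20268 ≈ 113.69.
Relative to (80, 104): Δ = (22.13, 9.69); |Δ| = √(22.13² + 9.69²) ≈ 24.16.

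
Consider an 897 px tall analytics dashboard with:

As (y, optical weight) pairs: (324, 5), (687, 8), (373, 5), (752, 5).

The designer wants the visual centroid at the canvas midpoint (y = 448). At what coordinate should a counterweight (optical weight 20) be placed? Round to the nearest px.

y ≈ 326

New total weight: (5 + 8 + 5 + 5) + 20 = 43.
y: target moment 43×448 = 19264; current 5·324 + 8·687 + 5·373 + 5·752 = 12741; the counterweight supplies 6523, so y = 6523/20 ≈ 326.15.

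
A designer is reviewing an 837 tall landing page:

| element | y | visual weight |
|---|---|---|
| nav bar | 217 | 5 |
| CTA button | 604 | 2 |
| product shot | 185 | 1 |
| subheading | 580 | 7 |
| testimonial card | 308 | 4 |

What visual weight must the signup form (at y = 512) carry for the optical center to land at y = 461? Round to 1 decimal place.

Existing Σw = 19 (5 + 2 + 1 + 7 + 4); existing moment 5·217 + 2·604 + 1·185 + 7·580 + 4·308 = 7770.
Balance at y = 461 requires (7770 + w·512) / (19 + w) = 461.
Solving: w = (461·19 − 7770) / (512 − 461) = 989 / 51 ≈ 19.39.

w ≈ 19.4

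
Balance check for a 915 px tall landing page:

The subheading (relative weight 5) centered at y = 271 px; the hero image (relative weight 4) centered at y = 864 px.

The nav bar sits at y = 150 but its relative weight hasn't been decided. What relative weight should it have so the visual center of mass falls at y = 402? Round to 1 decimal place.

Existing Σw = 9 (5 + 4); existing moment 5·271 + 4·864 = 4811.
Set Σw·y/Σw = 402: (4811 + 150w) = 402·(9 + w).
Rearranging, w·(150 − 402) = 402·9 − 4811 = -1193, so w ≈ -1193/-252 = 4.73.

w ≈ 4.7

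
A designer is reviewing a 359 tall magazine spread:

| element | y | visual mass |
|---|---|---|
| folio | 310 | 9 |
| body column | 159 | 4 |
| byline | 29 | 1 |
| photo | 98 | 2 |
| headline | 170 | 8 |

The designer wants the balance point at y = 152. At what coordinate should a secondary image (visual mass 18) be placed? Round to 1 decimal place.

With the secondary image, Σw becomes 9 + 4 + 1 + 2 + 8 + 18 = 42.
Along y: (5011 + 18·y) / 42 = 152 (existing moment 9·310 + 4·159 + 1·29 + 2·98 + 8·170 = 5011) ⇒ y = (6384 − 5011) / 18 ≈ 76.28.

y ≈ 76.3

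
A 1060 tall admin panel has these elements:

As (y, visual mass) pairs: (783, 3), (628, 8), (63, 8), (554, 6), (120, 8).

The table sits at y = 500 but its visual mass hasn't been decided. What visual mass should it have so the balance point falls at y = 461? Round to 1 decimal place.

w ≈ 78.3

Existing Σw = 33 (3 + 8 + 8 + 6 + 8); existing moment 3·783 + 8·628 + 8·63 + 6·554 + 8·120 = 12161.
Balance at y = 461 requires (12161 + w·500) / (33 + w) = 461.
Rearranging, w·(500 − 461) = 461·33 − 12161 = 3052, so w ≈ 3052/39 = 78.26.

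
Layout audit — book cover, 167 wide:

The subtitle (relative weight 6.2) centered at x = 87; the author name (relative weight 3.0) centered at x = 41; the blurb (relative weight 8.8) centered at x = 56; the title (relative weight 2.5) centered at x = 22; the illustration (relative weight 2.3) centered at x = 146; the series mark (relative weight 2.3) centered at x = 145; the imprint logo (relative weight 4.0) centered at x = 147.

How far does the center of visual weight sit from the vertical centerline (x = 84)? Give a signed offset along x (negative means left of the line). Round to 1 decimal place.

Total weight = 6.2 + 3.0 + 8.8 + 2.5 + 2.3 + 2.3 + 4.0 = 29.1.
x: moment 2467.5 / weight 29.1 ≈ 84.79
Difference: 84.79 − 84 ≈ 0.79.

≈ 0.8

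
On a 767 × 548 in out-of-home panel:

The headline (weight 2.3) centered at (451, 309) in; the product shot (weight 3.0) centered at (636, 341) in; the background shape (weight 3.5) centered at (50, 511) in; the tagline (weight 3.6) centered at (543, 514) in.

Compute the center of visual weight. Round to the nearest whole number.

Σw = 2.3 + 3.0 + 3.5 + 3.6 = 12.4.
Σw·x = 2.3·451 + 3.0·636 + 3.5·50 + 3.6·543 = 5075.1, so x̄ = 5075.1/12.4 ≈ 409.28.
Σw·y = 2.3·309 + 3.0·341 + 3.5·511 + 3.6·514 = 5372.6, so ȳ = 5372.6/12.4 ≈ 433.27.

(409, 433)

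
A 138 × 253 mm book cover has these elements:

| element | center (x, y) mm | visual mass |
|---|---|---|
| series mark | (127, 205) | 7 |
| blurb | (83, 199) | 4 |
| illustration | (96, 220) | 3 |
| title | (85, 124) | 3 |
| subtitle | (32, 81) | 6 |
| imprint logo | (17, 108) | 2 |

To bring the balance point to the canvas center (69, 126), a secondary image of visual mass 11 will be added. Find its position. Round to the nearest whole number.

New total weight: (7 + 4 + 3 + 3 + 6 + 2) + 11 = 36.
x: need Σw·x = 36·69 = 2484. Existing = 7·127 + 4·83 + 3·96 + 3·85 + 6·32 + 2·17 = 1990. Remainder 494 / 11 ≈ 44.91.
y: need Σw·y = 36·126 = 4536. Existing = 7·205 + 4·199 + 3·220 + 3·124 + 6·81 + 2·108 = 3965. Remainder 571 / 11 ≈ 51.91.

(45, 52)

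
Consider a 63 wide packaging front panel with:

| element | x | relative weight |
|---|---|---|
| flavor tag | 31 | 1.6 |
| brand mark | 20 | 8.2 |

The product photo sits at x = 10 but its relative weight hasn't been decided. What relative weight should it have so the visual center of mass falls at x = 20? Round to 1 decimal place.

w ≈ 1.8

Existing Σw = 9.8 (1.6 + 8.2); existing moment 1.6·31 + 8.2·20 = 213.6.
For the centroid to hit 20: (213.6 + w·10) / (9.8 + w) = 20.
Rearranging, w·(10 − 20) = 20·9.8 − 213.6 = -17.6, so w ≈ -17.6/-10 = 1.76.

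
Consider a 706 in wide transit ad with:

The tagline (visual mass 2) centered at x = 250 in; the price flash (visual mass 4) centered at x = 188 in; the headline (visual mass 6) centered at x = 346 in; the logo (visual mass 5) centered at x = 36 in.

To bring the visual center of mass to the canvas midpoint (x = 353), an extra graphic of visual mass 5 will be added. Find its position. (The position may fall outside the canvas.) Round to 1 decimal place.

New total weight: (2 + 4 + 6 + 5) + 5 = 22.
x: need Σw·x = 22·353 = 7766. Existing = 2·250 + 4·188 + 6·346 + 5·36 = 3508. Remainder 4258 / 5 ≈ 851.60.

x ≈ 851.6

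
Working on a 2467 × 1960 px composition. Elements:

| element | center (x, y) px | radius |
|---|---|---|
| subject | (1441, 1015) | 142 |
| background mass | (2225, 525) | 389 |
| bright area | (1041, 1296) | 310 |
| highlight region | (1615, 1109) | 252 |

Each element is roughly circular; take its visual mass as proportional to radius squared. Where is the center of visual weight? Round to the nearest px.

(1717, 891)

r² weights: subject 142² = 20164, background mass 389² = 151321, bright area 310² = 96100, highlight region 252² = 63504. Total = 331089.
x: (20164·1441 + 151321·2225 + 96100·1041 + 63504·1615) / 331089 = 568344609 / 331089 ≈ 1716.59
y: (20164·1015 + 151321·525 + 96100·1296 + 63504·1109) / 331089 = 294881521 / 331089 ≈ 890.64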